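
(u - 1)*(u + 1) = u^2 - 1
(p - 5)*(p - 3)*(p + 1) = p^3 - 7*p^2 + 7*p + 15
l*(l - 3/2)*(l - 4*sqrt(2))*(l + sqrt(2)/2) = l^4 - 7*sqrt(2)*l^3/2 - 3*l^3/2 - 4*l^2 + 21*sqrt(2)*l^2/4 + 6*l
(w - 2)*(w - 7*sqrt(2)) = w^2 - 7*sqrt(2)*w - 2*w + 14*sqrt(2)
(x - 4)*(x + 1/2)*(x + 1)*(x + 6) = x^4 + 7*x^3/2 - 41*x^2/2 - 35*x - 12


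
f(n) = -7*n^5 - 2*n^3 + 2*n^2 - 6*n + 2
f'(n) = -35*n^4 - 6*n^2 + 4*n - 6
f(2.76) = -1162.47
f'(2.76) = -2071.64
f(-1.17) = 30.31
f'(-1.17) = -84.48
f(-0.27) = 3.82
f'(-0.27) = -7.70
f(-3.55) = 4084.73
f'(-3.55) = -5654.62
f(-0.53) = 6.33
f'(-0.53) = -12.57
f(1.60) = -84.07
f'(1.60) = -244.34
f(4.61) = -14753.90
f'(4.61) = -15922.88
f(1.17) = -20.83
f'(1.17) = -75.12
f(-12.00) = 1745642.00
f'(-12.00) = -726678.00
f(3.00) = -1753.00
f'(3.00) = -2883.00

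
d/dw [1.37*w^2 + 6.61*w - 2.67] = 2.74*w + 6.61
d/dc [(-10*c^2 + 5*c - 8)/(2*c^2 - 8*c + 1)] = (70*c^2 + 12*c - 59)/(4*c^4 - 32*c^3 + 68*c^2 - 16*c + 1)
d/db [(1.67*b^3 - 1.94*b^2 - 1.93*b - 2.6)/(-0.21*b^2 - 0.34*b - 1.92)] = (-0.3507*b^4 - 1.1356*b^3 - 9.3649*b^2 + 6.3576*b + 2.8216)/(0.0441*b^4 + 0.1428*b^3 + 0.922*b^2 + 1.3056*b + 3.6864)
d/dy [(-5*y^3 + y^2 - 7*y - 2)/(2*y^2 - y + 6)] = (-10*y^4 + 10*y^3 - 77*y^2 + 20*y - 44)/(4*y^4 - 4*y^3 + 25*y^2 - 12*y + 36)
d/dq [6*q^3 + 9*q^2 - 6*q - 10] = 18*q^2 + 18*q - 6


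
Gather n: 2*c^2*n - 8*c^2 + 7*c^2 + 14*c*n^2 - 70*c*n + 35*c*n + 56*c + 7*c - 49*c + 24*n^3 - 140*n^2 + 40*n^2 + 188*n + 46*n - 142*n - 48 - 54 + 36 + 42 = -c^2 + 14*c + 24*n^3 + n^2*(14*c - 100) + n*(2*c^2 - 35*c + 92) - 24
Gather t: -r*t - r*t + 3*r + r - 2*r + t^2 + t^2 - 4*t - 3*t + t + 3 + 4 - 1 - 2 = 2*r + 2*t^2 + t*(-2*r - 6) + 4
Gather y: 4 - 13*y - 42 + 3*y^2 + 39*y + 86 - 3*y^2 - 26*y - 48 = 0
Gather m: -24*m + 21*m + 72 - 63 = 9 - 3*m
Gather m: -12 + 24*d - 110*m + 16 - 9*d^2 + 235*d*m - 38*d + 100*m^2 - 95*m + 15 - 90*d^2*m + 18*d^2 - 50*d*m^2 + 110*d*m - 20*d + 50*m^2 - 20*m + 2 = 9*d^2 - 34*d + m^2*(150 - 50*d) + m*(-90*d^2 + 345*d - 225) + 21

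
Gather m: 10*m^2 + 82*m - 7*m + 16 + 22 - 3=10*m^2 + 75*m + 35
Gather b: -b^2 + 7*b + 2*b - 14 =-b^2 + 9*b - 14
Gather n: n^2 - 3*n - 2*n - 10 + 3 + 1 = n^2 - 5*n - 6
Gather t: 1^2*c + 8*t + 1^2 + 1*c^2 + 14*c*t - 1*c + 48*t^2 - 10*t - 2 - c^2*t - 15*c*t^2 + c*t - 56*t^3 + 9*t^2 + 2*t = c^2 - 56*t^3 + t^2*(57 - 15*c) + t*(-c^2 + 15*c) - 1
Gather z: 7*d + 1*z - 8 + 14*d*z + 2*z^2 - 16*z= 7*d + 2*z^2 + z*(14*d - 15) - 8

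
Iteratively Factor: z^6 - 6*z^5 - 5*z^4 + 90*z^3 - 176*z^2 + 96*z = (z - 3)*(z^5 - 3*z^4 - 14*z^3 + 48*z^2 - 32*z) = (z - 3)*(z - 2)*(z^4 - z^3 - 16*z^2 + 16*z) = (z - 3)*(z - 2)*(z - 1)*(z^3 - 16*z) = z*(z - 3)*(z - 2)*(z - 1)*(z^2 - 16) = z*(z - 3)*(z - 2)*(z - 1)*(z + 4)*(z - 4)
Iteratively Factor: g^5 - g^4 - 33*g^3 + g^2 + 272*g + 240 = (g - 5)*(g^4 + 4*g^3 - 13*g^2 - 64*g - 48) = (g - 5)*(g + 1)*(g^3 + 3*g^2 - 16*g - 48) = (g - 5)*(g + 1)*(g + 3)*(g^2 - 16) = (g - 5)*(g + 1)*(g + 3)*(g + 4)*(g - 4)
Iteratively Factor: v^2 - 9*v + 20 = (v - 4)*(v - 5)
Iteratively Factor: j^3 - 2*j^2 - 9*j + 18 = (j - 2)*(j^2 - 9) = (j - 3)*(j - 2)*(j + 3)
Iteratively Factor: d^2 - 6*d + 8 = (d - 4)*(d - 2)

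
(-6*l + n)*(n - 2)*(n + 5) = -6*l*n^2 - 18*l*n + 60*l + n^3 + 3*n^2 - 10*n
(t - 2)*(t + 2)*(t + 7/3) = t^3 + 7*t^2/3 - 4*t - 28/3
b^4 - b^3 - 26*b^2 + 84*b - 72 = (b - 3)*(b - 2)^2*(b + 6)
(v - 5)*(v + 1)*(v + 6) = v^3 + 2*v^2 - 29*v - 30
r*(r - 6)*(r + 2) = r^3 - 4*r^2 - 12*r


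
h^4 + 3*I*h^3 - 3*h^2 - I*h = h*(h + I)^3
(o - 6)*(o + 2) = o^2 - 4*o - 12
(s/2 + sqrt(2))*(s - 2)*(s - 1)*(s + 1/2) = s^4/2 - 5*s^3/4 + sqrt(2)*s^3 - 5*sqrt(2)*s^2/2 + s^2/4 + s/2 + sqrt(2)*s/2 + sqrt(2)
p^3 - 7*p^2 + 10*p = p*(p - 5)*(p - 2)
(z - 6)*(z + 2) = z^2 - 4*z - 12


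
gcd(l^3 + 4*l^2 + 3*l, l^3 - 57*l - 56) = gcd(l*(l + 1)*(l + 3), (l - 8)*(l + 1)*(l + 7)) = l + 1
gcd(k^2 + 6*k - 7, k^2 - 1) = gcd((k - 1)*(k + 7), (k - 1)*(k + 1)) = k - 1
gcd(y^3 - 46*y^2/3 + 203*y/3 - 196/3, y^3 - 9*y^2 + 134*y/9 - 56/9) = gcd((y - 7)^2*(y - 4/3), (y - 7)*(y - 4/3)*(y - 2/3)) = y^2 - 25*y/3 + 28/3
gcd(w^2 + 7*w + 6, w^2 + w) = w + 1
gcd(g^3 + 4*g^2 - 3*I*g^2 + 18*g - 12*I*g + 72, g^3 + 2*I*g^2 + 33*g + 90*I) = g^2 - 3*I*g + 18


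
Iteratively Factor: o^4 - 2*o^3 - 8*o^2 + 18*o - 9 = (o + 3)*(o^3 - 5*o^2 + 7*o - 3) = (o - 3)*(o + 3)*(o^2 - 2*o + 1) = (o - 3)*(o - 1)*(o + 3)*(o - 1)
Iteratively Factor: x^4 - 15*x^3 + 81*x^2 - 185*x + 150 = (x - 2)*(x^3 - 13*x^2 + 55*x - 75) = (x - 5)*(x - 2)*(x^2 - 8*x + 15) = (x - 5)^2*(x - 2)*(x - 3)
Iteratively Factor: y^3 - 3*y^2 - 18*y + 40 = (y - 5)*(y^2 + 2*y - 8) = (y - 5)*(y + 4)*(y - 2)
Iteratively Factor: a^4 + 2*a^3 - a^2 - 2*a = (a - 1)*(a^3 + 3*a^2 + 2*a) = (a - 1)*(a + 1)*(a^2 + 2*a) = (a - 1)*(a + 1)*(a + 2)*(a)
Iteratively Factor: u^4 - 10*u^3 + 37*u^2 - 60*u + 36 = (u - 2)*(u^3 - 8*u^2 + 21*u - 18) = (u - 3)*(u - 2)*(u^2 - 5*u + 6) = (u - 3)^2*(u - 2)*(u - 2)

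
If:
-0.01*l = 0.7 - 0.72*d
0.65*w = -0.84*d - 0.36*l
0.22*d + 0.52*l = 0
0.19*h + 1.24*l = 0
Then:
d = 0.97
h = 2.67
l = -0.41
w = -1.02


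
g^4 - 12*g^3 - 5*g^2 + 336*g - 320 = (g - 8)^2*(g - 1)*(g + 5)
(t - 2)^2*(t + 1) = t^3 - 3*t^2 + 4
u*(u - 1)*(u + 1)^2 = u^4 + u^3 - u^2 - u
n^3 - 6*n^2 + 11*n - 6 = (n - 3)*(n - 2)*(n - 1)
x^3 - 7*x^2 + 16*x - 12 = (x - 3)*(x - 2)^2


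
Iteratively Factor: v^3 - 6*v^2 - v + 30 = (v - 5)*(v^2 - v - 6) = (v - 5)*(v - 3)*(v + 2)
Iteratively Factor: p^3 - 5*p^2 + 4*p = (p)*(p^2 - 5*p + 4) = p*(p - 1)*(p - 4)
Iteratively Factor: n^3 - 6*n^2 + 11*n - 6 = (n - 1)*(n^2 - 5*n + 6) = (n - 3)*(n - 1)*(n - 2)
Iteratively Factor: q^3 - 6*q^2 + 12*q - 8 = (q - 2)*(q^2 - 4*q + 4) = (q - 2)^2*(q - 2)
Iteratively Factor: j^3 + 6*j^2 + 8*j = (j + 4)*(j^2 + 2*j) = (j + 2)*(j + 4)*(j)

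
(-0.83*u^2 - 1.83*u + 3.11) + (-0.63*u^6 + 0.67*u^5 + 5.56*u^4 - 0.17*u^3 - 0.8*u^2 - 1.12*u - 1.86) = -0.63*u^6 + 0.67*u^5 + 5.56*u^4 - 0.17*u^3 - 1.63*u^2 - 2.95*u + 1.25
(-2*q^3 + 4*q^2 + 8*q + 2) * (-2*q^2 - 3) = 4*q^5 - 8*q^4 - 10*q^3 - 16*q^2 - 24*q - 6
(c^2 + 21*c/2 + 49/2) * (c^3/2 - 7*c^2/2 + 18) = c^5/2 + 7*c^4/4 - 49*c^3/2 - 271*c^2/4 + 189*c + 441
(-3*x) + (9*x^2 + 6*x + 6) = 9*x^2 + 3*x + 6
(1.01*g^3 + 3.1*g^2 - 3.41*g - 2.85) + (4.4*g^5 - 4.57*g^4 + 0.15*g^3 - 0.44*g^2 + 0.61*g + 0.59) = 4.4*g^5 - 4.57*g^4 + 1.16*g^3 + 2.66*g^2 - 2.8*g - 2.26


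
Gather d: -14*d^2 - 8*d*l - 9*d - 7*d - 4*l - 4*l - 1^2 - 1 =-14*d^2 + d*(-8*l - 16) - 8*l - 2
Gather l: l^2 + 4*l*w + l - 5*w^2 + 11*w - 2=l^2 + l*(4*w + 1) - 5*w^2 + 11*w - 2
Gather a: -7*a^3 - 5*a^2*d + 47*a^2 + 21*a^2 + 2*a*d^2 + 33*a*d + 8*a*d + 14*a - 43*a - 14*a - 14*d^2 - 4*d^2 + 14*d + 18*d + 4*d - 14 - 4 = -7*a^3 + a^2*(68 - 5*d) + a*(2*d^2 + 41*d - 43) - 18*d^2 + 36*d - 18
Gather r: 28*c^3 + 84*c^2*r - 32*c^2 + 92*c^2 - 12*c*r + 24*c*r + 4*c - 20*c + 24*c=28*c^3 + 60*c^2 + 8*c + r*(84*c^2 + 12*c)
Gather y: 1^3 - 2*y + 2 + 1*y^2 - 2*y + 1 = y^2 - 4*y + 4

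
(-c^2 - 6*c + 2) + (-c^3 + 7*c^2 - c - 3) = -c^3 + 6*c^2 - 7*c - 1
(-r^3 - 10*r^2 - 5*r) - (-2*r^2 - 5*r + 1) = -r^3 - 8*r^2 - 1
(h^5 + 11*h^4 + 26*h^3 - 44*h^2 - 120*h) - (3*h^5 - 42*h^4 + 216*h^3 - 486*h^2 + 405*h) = -2*h^5 + 53*h^4 - 190*h^3 + 442*h^2 - 525*h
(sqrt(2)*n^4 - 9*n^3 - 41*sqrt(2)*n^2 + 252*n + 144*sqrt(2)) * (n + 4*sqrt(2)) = sqrt(2)*n^5 - n^4 - 77*sqrt(2)*n^3 - 76*n^2 + 1152*sqrt(2)*n + 1152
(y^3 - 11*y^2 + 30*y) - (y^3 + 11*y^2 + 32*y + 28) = -22*y^2 - 2*y - 28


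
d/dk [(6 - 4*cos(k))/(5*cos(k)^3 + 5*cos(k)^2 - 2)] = 2*(15*cos(k) + 35*cos(2*k)/2 - 5*cos(3*k) + 27/2)*sin(k)/(5*cos(k)^3 + 5*cos(k)^2 - 2)^2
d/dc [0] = 0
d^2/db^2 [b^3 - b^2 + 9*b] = 6*b - 2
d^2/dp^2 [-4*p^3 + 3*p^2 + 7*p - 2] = 6 - 24*p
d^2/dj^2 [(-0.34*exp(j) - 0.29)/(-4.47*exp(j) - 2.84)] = (1.478229*exp(j) - 0.939187999999999)*exp(j)/(89.314623*exp(3*j) + 170.237268*exp(2*j) + 108.159696*exp(j) + 22.906304)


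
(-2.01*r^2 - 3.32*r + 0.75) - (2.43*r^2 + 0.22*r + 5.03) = -4.44*r^2 - 3.54*r - 4.28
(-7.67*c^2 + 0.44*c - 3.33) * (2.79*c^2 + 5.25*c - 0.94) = -21.3993*c^4 - 39.0399*c^3 + 0.229099999999999*c^2 - 17.8961*c + 3.1302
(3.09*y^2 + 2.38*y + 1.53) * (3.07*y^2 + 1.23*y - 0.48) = 9.4863*y^4 + 11.1073*y^3 + 6.1413*y^2 + 0.7395*y - 0.7344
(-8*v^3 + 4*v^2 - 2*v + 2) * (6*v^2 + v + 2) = -48*v^5 + 16*v^4 - 24*v^3 + 18*v^2 - 2*v + 4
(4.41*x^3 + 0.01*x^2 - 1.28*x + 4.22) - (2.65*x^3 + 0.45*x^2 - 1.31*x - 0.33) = 1.76*x^3 - 0.44*x^2 + 0.03*x + 4.55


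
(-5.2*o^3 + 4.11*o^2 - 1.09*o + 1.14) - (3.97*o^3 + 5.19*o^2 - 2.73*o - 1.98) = -9.17*o^3 - 1.08*o^2 + 1.64*o + 3.12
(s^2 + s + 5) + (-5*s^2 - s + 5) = 10 - 4*s^2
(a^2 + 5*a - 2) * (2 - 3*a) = -3*a^3 - 13*a^2 + 16*a - 4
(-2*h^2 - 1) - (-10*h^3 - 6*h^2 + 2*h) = 10*h^3 + 4*h^2 - 2*h - 1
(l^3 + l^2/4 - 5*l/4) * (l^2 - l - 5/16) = l^5 - 3*l^4/4 - 29*l^3/16 + 75*l^2/64 + 25*l/64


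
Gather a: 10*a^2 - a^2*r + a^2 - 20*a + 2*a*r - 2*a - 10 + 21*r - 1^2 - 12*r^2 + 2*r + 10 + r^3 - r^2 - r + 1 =a^2*(11 - r) + a*(2*r - 22) + r^3 - 13*r^2 + 22*r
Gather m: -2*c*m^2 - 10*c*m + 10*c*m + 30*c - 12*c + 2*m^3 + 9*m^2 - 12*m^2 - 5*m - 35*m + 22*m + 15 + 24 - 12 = 18*c + 2*m^3 + m^2*(-2*c - 3) - 18*m + 27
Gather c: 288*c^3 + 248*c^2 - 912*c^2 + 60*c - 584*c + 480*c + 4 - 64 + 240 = 288*c^3 - 664*c^2 - 44*c + 180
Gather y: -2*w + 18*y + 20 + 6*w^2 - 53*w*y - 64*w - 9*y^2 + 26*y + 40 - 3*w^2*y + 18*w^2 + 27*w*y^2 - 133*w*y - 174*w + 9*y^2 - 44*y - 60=24*w^2 + 27*w*y^2 - 240*w + y*(-3*w^2 - 186*w)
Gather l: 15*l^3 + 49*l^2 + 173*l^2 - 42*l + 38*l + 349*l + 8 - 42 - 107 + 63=15*l^3 + 222*l^2 + 345*l - 78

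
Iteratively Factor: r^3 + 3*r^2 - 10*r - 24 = (r + 4)*(r^2 - r - 6) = (r - 3)*(r + 4)*(r + 2)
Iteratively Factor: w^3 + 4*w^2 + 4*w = (w)*(w^2 + 4*w + 4) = w*(w + 2)*(w + 2)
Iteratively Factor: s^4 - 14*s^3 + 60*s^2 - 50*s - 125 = (s - 5)*(s^3 - 9*s^2 + 15*s + 25) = (s - 5)^2*(s^2 - 4*s - 5) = (s - 5)^3*(s + 1)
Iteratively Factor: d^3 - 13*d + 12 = (d - 1)*(d^2 + d - 12) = (d - 1)*(d + 4)*(d - 3)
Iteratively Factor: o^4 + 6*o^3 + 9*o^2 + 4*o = (o)*(o^3 + 6*o^2 + 9*o + 4) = o*(o + 4)*(o^2 + 2*o + 1) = o*(o + 1)*(o + 4)*(o + 1)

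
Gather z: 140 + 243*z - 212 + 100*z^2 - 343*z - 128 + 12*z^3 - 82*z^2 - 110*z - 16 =12*z^3 + 18*z^2 - 210*z - 216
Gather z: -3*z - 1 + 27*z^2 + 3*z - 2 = 27*z^2 - 3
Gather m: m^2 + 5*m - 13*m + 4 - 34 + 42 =m^2 - 8*m + 12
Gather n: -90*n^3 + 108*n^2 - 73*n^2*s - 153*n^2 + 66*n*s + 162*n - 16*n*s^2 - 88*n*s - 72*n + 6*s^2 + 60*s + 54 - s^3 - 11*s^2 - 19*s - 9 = -90*n^3 + n^2*(-73*s - 45) + n*(-16*s^2 - 22*s + 90) - s^3 - 5*s^2 + 41*s + 45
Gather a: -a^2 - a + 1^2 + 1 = -a^2 - a + 2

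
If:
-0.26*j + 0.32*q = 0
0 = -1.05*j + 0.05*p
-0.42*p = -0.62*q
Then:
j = 0.00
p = 0.00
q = 0.00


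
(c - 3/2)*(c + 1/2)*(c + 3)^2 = c^4 + 5*c^3 + 9*c^2/4 - 27*c/2 - 27/4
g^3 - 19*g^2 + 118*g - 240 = (g - 8)*(g - 6)*(g - 5)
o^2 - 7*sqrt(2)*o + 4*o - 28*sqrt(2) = (o + 4)*(o - 7*sqrt(2))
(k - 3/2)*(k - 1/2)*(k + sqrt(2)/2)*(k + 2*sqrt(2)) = k^4 - 2*k^3 + 5*sqrt(2)*k^3/2 - 5*sqrt(2)*k^2 + 11*k^2/4 - 4*k + 15*sqrt(2)*k/8 + 3/2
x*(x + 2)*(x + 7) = x^3 + 9*x^2 + 14*x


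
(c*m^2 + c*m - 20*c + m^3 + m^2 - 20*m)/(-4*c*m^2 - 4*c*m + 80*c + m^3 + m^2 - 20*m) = (-c - m)/(4*c - m)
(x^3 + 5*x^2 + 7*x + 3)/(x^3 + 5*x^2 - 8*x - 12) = (x^2 + 4*x + 3)/(x^2 + 4*x - 12)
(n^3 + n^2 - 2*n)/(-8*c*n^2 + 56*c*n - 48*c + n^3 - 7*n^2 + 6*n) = n*(-n - 2)/(8*c*n - 48*c - n^2 + 6*n)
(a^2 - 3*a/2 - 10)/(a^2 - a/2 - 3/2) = (-2*a^2 + 3*a + 20)/(-2*a^2 + a + 3)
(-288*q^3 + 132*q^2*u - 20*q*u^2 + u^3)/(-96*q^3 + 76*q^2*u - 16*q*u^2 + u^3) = (6*q - u)/(2*q - u)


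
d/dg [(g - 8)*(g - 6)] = 2*g - 14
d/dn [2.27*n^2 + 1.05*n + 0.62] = 4.54*n + 1.05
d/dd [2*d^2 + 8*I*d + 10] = 4*d + 8*I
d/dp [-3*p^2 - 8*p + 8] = -6*p - 8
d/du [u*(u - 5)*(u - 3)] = 3*u^2 - 16*u + 15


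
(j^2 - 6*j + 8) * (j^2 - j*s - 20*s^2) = j^4 - j^3*s - 6*j^3 - 20*j^2*s^2 + 6*j^2*s + 8*j^2 + 120*j*s^2 - 8*j*s - 160*s^2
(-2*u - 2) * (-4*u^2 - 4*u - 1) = 8*u^3 + 16*u^2 + 10*u + 2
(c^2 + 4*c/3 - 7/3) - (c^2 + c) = c/3 - 7/3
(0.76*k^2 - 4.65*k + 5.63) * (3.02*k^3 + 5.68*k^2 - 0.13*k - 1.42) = 2.2952*k^5 - 9.7262*k^4 - 9.5082*k^3 + 31.5037*k^2 + 5.8711*k - 7.9946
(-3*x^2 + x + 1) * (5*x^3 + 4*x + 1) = -15*x^5 + 5*x^4 - 7*x^3 + x^2 + 5*x + 1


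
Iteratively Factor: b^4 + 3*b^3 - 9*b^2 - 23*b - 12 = (b + 4)*(b^3 - b^2 - 5*b - 3) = (b + 1)*(b + 4)*(b^2 - 2*b - 3) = (b + 1)^2*(b + 4)*(b - 3)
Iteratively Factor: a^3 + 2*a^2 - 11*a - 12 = (a + 1)*(a^2 + a - 12) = (a + 1)*(a + 4)*(a - 3)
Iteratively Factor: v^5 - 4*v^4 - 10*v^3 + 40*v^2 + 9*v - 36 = (v + 1)*(v^4 - 5*v^3 - 5*v^2 + 45*v - 36) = (v - 4)*(v + 1)*(v^3 - v^2 - 9*v + 9) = (v - 4)*(v - 3)*(v + 1)*(v^2 + 2*v - 3) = (v - 4)*(v - 3)*(v + 1)*(v + 3)*(v - 1)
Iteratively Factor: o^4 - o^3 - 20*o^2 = (o + 4)*(o^3 - 5*o^2) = (o - 5)*(o + 4)*(o^2) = o*(o - 5)*(o + 4)*(o)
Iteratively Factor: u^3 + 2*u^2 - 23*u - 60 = (u + 4)*(u^2 - 2*u - 15) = (u + 3)*(u + 4)*(u - 5)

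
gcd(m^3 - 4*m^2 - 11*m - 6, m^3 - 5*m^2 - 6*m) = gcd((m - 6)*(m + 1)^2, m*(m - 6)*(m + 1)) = m^2 - 5*m - 6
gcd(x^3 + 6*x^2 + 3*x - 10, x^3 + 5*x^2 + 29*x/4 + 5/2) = x + 2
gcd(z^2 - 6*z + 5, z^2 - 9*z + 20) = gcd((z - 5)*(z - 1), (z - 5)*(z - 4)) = z - 5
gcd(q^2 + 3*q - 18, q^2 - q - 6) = q - 3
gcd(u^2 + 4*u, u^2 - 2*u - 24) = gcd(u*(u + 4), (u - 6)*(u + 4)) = u + 4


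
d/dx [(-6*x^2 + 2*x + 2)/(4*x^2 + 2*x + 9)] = 2*(-10*x^2 - 62*x + 7)/(16*x^4 + 16*x^3 + 76*x^2 + 36*x + 81)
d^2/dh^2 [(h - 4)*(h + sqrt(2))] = 2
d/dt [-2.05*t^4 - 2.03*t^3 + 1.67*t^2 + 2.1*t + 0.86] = -8.2*t^3 - 6.09*t^2 + 3.34*t + 2.1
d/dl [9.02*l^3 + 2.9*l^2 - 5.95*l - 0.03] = 27.06*l^2 + 5.8*l - 5.95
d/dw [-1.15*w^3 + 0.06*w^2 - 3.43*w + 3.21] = -3.45*w^2 + 0.12*w - 3.43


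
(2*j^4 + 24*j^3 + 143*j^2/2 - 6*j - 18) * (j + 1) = 2*j^5 + 26*j^4 + 191*j^3/2 + 131*j^2/2 - 24*j - 18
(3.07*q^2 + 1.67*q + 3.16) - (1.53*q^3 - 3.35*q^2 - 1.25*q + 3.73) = -1.53*q^3 + 6.42*q^2 + 2.92*q - 0.57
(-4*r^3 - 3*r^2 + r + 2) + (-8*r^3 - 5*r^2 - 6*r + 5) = -12*r^3 - 8*r^2 - 5*r + 7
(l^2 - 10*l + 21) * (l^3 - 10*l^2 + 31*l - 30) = l^5 - 20*l^4 + 152*l^3 - 550*l^2 + 951*l - 630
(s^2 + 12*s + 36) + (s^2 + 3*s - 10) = 2*s^2 + 15*s + 26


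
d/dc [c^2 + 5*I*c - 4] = 2*c + 5*I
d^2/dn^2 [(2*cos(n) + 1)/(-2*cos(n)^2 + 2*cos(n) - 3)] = (-16*(1 - cos(n)^2)^2*cos(n) - 24*(1 - cos(n)^2)^2 + 8*cos(n)^5 + 68*cos(n)^3 - 16*cos(n)^2 - 104*cos(n) + 44)/(2*cos(n) - cos(2*n) - 4)^3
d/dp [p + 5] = 1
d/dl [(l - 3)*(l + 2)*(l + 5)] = 3*l^2 + 8*l - 11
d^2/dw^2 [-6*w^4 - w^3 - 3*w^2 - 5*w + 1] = -72*w^2 - 6*w - 6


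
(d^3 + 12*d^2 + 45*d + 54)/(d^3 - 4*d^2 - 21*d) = (d^2 + 9*d + 18)/(d*(d - 7))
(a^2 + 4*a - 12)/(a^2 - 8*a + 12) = (a + 6)/(a - 6)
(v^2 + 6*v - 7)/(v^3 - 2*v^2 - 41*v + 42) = (v + 7)/(v^2 - v - 42)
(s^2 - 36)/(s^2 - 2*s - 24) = (s + 6)/(s + 4)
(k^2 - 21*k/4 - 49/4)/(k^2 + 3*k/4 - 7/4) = (k - 7)/(k - 1)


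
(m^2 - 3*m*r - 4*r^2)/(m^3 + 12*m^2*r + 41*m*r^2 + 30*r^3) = (m - 4*r)/(m^2 + 11*m*r + 30*r^2)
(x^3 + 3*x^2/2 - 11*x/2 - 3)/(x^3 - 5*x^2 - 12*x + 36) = (x + 1/2)/(x - 6)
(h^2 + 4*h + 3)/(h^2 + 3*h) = (h + 1)/h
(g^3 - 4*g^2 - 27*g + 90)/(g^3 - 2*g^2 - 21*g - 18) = (g^2 + 2*g - 15)/(g^2 + 4*g + 3)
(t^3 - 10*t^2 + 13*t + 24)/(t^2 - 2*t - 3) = t - 8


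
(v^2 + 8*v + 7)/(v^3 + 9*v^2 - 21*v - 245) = (v + 1)/(v^2 + 2*v - 35)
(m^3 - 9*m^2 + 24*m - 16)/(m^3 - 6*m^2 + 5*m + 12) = (m^2 - 5*m + 4)/(m^2 - 2*m - 3)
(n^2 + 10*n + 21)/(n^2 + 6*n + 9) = (n + 7)/(n + 3)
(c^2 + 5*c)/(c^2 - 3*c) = (c + 5)/(c - 3)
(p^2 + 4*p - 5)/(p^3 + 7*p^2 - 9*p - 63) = (p^2 + 4*p - 5)/(p^3 + 7*p^2 - 9*p - 63)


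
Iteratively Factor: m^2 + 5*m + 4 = (m + 1)*(m + 4)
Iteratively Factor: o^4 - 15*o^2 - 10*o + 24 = (o + 2)*(o^3 - 2*o^2 - 11*o + 12) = (o - 1)*(o + 2)*(o^2 - o - 12) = (o - 1)*(o + 2)*(o + 3)*(o - 4)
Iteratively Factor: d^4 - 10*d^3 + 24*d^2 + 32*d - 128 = (d - 4)*(d^3 - 6*d^2 + 32) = (d - 4)^2*(d^2 - 2*d - 8) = (d - 4)^2*(d + 2)*(d - 4)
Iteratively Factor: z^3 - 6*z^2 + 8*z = (z - 2)*(z^2 - 4*z) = z*(z - 2)*(z - 4)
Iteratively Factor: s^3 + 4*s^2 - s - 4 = (s + 4)*(s^2 - 1) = (s + 1)*(s + 4)*(s - 1)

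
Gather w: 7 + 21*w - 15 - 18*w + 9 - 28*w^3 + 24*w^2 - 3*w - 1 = -28*w^3 + 24*w^2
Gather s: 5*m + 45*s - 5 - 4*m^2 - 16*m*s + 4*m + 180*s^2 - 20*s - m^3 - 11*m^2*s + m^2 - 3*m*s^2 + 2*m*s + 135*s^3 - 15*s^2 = -m^3 - 3*m^2 + 9*m + 135*s^3 + s^2*(165 - 3*m) + s*(-11*m^2 - 14*m + 25) - 5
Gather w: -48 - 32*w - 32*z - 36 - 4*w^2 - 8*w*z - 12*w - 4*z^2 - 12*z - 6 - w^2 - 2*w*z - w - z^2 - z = -5*w^2 + w*(-10*z - 45) - 5*z^2 - 45*z - 90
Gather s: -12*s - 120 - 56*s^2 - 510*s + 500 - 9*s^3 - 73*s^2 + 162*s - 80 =-9*s^3 - 129*s^2 - 360*s + 300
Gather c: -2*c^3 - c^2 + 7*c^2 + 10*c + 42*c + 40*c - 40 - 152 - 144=-2*c^3 + 6*c^2 + 92*c - 336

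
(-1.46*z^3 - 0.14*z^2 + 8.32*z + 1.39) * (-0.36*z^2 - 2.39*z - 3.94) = 0.5256*z^5 + 3.5398*z^4 + 3.0918*z^3 - 19.8336*z^2 - 36.1029*z - 5.4766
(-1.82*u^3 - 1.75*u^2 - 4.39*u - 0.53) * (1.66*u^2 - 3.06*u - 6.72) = -3.0212*u^5 + 2.6642*u^4 + 10.298*u^3 + 24.3136*u^2 + 31.1226*u + 3.5616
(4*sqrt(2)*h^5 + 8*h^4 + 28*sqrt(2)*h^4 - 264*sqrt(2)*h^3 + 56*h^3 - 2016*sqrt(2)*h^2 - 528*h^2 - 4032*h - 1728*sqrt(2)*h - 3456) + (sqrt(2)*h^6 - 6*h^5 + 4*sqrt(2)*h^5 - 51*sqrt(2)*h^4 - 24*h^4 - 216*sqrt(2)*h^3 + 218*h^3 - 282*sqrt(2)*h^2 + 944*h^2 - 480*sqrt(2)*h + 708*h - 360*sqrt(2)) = sqrt(2)*h^6 - 6*h^5 + 8*sqrt(2)*h^5 - 23*sqrt(2)*h^4 - 16*h^4 - 480*sqrt(2)*h^3 + 274*h^3 - 2298*sqrt(2)*h^2 + 416*h^2 - 3324*h - 2208*sqrt(2)*h - 3456 - 360*sqrt(2)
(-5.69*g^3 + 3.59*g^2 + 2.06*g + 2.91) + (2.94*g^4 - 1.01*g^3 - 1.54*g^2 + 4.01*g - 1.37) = 2.94*g^4 - 6.7*g^3 + 2.05*g^2 + 6.07*g + 1.54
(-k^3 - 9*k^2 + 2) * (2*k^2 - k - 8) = -2*k^5 - 17*k^4 + 17*k^3 + 76*k^2 - 2*k - 16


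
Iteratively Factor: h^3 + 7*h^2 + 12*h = (h + 3)*(h^2 + 4*h) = (h + 3)*(h + 4)*(h)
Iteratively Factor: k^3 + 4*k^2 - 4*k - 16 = (k + 2)*(k^2 + 2*k - 8) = (k + 2)*(k + 4)*(k - 2)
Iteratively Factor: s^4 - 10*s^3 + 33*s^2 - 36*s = (s - 3)*(s^3 - 7*s^2 + 12*s) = (s - 4)*(s - 3)*(s^2 - 3*s) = (s - 4)*(s - 3)^2*(s)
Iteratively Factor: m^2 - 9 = (m - 3)*(m + 3)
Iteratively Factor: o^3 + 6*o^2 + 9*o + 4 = (o + 4)*(o^2 + 2*o + 1) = (o + 1)*(o + 4)*(o + 1)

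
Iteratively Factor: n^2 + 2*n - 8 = (n + 4)*(n - 2)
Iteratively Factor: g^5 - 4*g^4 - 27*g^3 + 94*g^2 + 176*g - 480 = (g - 4)*(g^4 - 27*g^2 - 14*g + 120) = (g - 4)*(g + 4)*(g^3 - 4*g^2 - 11*g + 30) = (g - 5)*(g - 4)*(g + 4)*(g^2 + g - 6) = (g - 5)*(g - 4)*(g - 2)*(g + 4)*(g + 3)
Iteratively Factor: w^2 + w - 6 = (w - 2)*(w + 3)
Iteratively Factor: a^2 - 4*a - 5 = (a + 1)*(a - 5)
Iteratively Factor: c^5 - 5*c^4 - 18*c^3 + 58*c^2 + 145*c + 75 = (c + 1)*(c^4 - 6*c^3 - 12*c^2 + 70*c + 75) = (c + 1)^2*(c^3 - 7*c^2 - 5*c + 75) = (c - 5)*(c + 1)^2*(c^2 - 2*c - 15) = (c - 5)*(c + 1)^2*(c + 3)*(c - 5)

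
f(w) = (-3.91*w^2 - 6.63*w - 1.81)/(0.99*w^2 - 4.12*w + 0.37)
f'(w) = (4.12 - 1.98*w)*(-3.91*w^2 - 6.63*w - 1.81)/(0.99*w^2 - 4.12*w + 0.37)^2 + (-7.82*w - 6.63)/(0.99*w^2 - 4.12*w + 0.37)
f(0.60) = 4.12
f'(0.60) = -0.44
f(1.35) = 5.28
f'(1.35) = 2.82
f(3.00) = 18.47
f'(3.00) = 20.68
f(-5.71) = -1.63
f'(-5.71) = 0.23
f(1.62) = 6.16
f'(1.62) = 3.69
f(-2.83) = -0.72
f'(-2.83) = 0.43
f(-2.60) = -0.62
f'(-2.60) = 0.45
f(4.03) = 593.33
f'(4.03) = 15009.07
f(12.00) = -6.89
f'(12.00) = 0.37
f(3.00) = 18.47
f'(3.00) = 20.68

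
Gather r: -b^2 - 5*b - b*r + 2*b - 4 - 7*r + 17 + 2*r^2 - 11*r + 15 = -b^2 - 3*b + 2*r^2 + r*(-b - 18) + 28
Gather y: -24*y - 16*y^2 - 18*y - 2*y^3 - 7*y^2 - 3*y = -2*y^3 - 23*y^2 - 45*y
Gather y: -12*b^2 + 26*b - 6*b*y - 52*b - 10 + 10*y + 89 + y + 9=-12*b^2 - 26*b + y*(11 - 6*b) + 88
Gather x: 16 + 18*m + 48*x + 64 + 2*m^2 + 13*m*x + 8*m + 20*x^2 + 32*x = 2*m^2 + 26*m + 20*x^2 + x*(13*m + 80) + 80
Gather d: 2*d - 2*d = 0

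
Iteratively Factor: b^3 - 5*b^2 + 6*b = (b - 2)*(b^2 - 3*b) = b*(b - 2)*(b - 3)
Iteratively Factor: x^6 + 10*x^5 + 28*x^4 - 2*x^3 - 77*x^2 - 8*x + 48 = (x - 1)*(x^5 + 11*x^4 + 39*x^3 + 37*x^2 - 40*x - 48) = (x - 1)*(x + 1)*(x^4 + 10*x^3 + 29*x^2 + 8*x - 48) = (x - 1)*(x + 1)*(x + 4)*(x^3 + 6*x^2 + 5*x - 12) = (x - 1)*(x + 1)*(x + 4)^2*(x^2 + 2*x - 3) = (x - 1)*(x + 1)*(x + 3)*(x + 4)^2*(x - 1)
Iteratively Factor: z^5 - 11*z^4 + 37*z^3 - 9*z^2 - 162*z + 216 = (z + 2)*(z^4 - 13*z^3 + 63*z^2 - 135*z + 108) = (z - 3)*(z + 2)*(z^3 - 10*z^2 + 33*z - 36) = (z - 4)*(z - 3)*(z + 2)*(z^2 - 6*z + 9) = (z - 4)*(z - 3)^2*(z + 2)*(z - 3)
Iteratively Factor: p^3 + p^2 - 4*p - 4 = (p - 2)*(p^2 + 3*p + 2) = (p - 2)*(p + 1)*(p + 2)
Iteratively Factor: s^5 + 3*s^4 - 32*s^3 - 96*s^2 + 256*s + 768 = (s + 4)*(s^4 - s^3 - 28*s^2 + 16*s + 192) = (s - 4)*(s + 4)*(s^3 + 3*s^2 - 16*s - 48) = (s - 4)^2*(s + 4)*(s^2 + 7*s + 12) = (s - 4)^2*(s + 3)*(s + 4)*(s + 4)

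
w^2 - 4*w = w*(w - 4)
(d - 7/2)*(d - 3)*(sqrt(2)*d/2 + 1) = sqrt(2)*d^3/2 - 13*sqrt(2)*d^2/4 + d^2 - 13*d/2 + 21*sqrt(2)*d/4 + 21/2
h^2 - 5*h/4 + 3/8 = (h - 3/4)*(h - 1/2)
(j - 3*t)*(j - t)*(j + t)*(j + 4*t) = j^4 + j^3*t - 13*j^2*t^2 - j*t^3 + 12*t^4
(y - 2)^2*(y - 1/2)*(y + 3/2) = y^4 - 3*y^3 - 3*y^2/4 + 7*y - 3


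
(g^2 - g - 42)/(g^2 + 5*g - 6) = (g - 7)/(g - 1)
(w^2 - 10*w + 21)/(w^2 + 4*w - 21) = (w - 7)/(w + 7)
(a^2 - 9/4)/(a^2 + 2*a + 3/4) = (2*a - 3)/(2*a + 1)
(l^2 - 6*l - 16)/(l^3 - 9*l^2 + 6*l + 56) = (l - 8)/(l^2 - 11*l + 28)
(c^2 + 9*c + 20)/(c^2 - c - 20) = (c + 5)/(c - 5)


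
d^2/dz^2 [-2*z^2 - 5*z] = -4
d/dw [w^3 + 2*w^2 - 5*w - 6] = 3*w^2 + 4*w - 5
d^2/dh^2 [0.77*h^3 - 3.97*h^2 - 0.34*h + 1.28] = 4.62*h - 7.94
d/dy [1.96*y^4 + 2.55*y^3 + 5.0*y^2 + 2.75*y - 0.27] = 7.84*y^3 + 7.65*y^2 + 10.0*y + 2.75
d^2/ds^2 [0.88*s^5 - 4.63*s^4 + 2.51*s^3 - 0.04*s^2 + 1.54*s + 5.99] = 17.6*s^3 - 55.56*s^2 + 15.06*s - 0.08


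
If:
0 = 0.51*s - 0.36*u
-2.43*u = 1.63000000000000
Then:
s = -0.47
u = -0.67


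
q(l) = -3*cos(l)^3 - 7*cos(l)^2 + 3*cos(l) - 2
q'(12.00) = -8.17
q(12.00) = -6.26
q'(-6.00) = 5.24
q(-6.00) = -8.23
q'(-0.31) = -5.64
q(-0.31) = -8.08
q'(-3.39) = -1.99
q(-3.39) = -8.75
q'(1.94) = -6.42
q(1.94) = -3.85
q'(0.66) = 8.39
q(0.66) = -5.48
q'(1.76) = -5.22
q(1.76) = -2.79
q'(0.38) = 6.59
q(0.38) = -7.65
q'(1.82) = -5.72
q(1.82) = -3.12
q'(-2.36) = 5.92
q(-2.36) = -6.58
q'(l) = 9*sin(l)*cos(l)^2 + 14*sin(l)*cos(l) - 3*sin(l)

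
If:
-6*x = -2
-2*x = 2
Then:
No Solution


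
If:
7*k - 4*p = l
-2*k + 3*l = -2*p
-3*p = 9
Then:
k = -30/19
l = 18/19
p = -3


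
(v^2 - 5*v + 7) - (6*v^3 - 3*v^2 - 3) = -6*v^3 + 4*v^2 - 5*v + 10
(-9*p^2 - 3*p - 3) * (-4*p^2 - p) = 36*p^4 + 21*p^3 + 15*p^2 + 3*p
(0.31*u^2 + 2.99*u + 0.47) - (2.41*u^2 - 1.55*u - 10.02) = -2.1*u^2 + 4.54*u + 10.49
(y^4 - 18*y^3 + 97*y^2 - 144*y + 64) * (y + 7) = y^5 - 11*y^4 - 29*y^3 + 535*y^2 - 944*y + 448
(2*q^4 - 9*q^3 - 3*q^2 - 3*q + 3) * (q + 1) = 2*q^5 - 7*q^4 - 12*q^3 - 6*q^2 + 3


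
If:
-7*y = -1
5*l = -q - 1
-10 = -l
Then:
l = 10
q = -51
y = 1/7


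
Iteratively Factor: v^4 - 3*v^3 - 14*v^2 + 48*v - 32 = (v - 1)*(v^3 - 2*v^2 - 16*v + 32) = (v - 2)*(v - 1)*(v^2 - 16) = (v - 2)*(v - 1)*(v + 4)*(v - 4)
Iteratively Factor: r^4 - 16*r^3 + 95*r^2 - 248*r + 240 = (r - 3)*(r^3 - 13*r^2 + 56*r - 80) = (r - 4)*(r - 3)*(r^2 - 9*r + 20) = (r - 5)*(r - 4)*(r - 3)*(r - 4)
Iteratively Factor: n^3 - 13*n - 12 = (n + 3)*(n^2 - 3*n - 4) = (n - 4)*(n + 3)*(n + 1)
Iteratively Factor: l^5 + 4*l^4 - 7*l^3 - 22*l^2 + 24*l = (l - 1)*(l^4 + 5*l^3 - 2*l^2 - 24*l) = l*(l - 1)*(l^3 + 5*l^2 - 2*l - 24) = l*(l - 1)*(l + 4)*(l^2 + l - 6) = l*(l - 1)*(l + 3)*(l + 4)*(l - 2)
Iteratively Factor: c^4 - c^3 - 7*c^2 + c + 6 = (c + 1)*(c^3 - 2*c^2 - 5*c + 6) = (c + 1)*(c + 2)*(c^2 - 4*c + 3) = (c - 3)*(c + 1)*(c + 2)*(c - 1)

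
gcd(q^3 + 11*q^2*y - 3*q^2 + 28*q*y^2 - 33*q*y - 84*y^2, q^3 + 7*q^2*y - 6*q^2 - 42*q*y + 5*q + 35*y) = q + 7*y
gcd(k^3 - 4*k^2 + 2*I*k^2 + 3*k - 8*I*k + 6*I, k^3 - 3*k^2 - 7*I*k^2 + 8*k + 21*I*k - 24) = k - 3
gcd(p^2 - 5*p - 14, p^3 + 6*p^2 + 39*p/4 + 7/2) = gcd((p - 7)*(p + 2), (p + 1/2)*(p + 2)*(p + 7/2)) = p + 2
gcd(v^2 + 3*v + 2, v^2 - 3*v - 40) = 1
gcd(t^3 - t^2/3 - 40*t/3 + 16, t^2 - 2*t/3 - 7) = t - 3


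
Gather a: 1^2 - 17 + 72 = 56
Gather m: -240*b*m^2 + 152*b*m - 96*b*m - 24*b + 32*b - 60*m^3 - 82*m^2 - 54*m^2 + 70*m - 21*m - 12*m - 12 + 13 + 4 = 8*b - 60*m^3 + m^2*(-240*b - 136) + m*(56*b + 37) + 5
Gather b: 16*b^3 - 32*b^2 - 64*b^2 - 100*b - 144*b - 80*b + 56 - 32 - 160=16*b^3 - 96*b^2 - 324*b - 136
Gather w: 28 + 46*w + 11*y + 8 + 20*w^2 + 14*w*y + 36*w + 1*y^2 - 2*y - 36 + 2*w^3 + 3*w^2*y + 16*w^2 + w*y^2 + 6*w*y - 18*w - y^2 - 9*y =2*w^3 + w^2*(3*y + 36) + w*(y^2 + 20*y + 64)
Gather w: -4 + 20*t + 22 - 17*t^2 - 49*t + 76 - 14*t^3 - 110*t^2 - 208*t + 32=-14*t^3 - 127*t^2 - 237*t + 126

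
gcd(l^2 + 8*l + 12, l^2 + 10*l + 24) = l + 6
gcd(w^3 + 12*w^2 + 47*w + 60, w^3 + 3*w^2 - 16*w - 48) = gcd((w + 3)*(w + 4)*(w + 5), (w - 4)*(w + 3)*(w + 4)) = w^2 + 7*w + 12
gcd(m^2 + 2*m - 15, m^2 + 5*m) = m + 5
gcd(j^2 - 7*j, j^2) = j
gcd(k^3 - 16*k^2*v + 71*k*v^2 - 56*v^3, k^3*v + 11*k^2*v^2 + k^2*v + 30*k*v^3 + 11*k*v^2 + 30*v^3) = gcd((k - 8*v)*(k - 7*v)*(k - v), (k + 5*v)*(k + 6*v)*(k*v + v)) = 1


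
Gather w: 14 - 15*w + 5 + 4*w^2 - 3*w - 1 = 4*w^2 - 18*w + 18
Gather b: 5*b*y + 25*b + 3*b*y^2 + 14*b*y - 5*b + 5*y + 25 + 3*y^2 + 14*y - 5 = b*(3*y^2 + 19*y + 20) + 3*y^2 + 19*y + 20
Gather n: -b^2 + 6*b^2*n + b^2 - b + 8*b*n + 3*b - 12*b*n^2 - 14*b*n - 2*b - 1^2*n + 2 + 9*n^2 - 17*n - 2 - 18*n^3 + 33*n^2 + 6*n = -18*n^3 + n^2*(42 - 12*b) + n*(6*b^2 - 6*b - 12)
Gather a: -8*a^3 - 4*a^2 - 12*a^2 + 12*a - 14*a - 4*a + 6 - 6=-8*a^3 - 16*a^2 - 6*a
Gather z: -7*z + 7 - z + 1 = 8 - 8*z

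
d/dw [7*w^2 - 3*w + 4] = 14*w - 3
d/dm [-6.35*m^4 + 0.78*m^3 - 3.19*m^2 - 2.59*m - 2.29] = -25.4*m^3 + 2.34*m^2 - 6.38*m - 2.59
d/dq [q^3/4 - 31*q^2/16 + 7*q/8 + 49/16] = 3*q^2/4 - 31*q/8 + 7/8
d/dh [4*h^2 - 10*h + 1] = 8*h - 10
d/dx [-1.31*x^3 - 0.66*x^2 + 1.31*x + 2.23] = -3.93*x^2 - 1.32*x + 1.31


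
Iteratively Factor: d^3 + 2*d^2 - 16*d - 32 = (d - 4)*(d^2 + 6*d + 8) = (d - 4)*(d + 2)*(d + 4)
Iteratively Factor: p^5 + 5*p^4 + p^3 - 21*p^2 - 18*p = (p)*(p^4 + 5*p^3 + p^2 - 21*p - 18) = p*(p - 2)*(p^3 + 7*p^2 + 15*p + 9) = p*(p - 2)*(p + 3)*(p^2 + 4*p + 3) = p*(p - 2)*(p + 3)^2*(p + 1)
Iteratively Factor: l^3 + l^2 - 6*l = (l - 2)*(l^2 + 3*l) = (l - 2)*(l + 3)*(l)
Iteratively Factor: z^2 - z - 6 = (z - 3)*(z + 2)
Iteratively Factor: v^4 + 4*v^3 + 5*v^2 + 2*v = (v + 2)*(v^3 + 2*v^2 + v) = (v + 1)*(v + 2)*(v^2 + v) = (v + 1)^2*(v + 2)*(v)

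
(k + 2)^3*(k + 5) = k^4 + 11*k^3 + 42*k^2 + 68*k + 40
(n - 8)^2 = n^2 - 16*n + 64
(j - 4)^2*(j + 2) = j^3 - 6*j^2 + 32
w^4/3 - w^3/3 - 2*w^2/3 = w^2*(w/3 + 1/3)*(w - 2)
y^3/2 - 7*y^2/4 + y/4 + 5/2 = (y/2 + 1/2)*(y - 5/2)*(y - 2)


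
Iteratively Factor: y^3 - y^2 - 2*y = (y + 1)*(y^2 - 2*y) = (y - 2)*(y + 1)*(y)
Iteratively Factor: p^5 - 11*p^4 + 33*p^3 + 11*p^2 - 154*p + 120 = (p - 1)*(p^4 - 10*p^3 + 23*p^2 + 34*p - 120) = (p - 1)*(p + 2)*(p^3 - 12*p^2 + 47*p - 60) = (p - 5)*(p - 1)*(p + 2)*(p^2 - 7*p + 12) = (p - 5)*(p - 4)*(p - 1)*(p + 2)*(p - 3)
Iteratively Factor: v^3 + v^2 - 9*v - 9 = (v + 3)*(v^2 - 2*v - 3) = (v + 1)*(v + 3)*(v - 3)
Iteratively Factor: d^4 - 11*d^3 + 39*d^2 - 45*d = (d - 3)*(d^3 - 8*d^2 + 15*d) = (d - 3)^2*(d^2 - 5*d) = (d - 5)*(d - 3)^2*(d)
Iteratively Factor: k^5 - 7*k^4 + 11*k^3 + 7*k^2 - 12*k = (k)*(k^4 - 7*k^3 + 11*k^2 + 7*k - 12) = k*(k + 1)*(k^3 - 8*k^2 + 19*k - 12) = k*(k - 1)*(k + 1)*(k^2 - 7*k + 12) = k*(k - 4)*(k - 1)*(k + 1)*(k - 3)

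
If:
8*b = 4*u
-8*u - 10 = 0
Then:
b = -5/8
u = -5/4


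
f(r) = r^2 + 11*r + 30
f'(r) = 2*r + 11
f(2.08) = 57.21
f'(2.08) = 15.16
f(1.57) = 49.73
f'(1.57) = 14.14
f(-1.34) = 17.06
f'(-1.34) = 8.32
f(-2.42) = 9.24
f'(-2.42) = 6.16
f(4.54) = 100.55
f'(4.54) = 20.08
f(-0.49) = 24.85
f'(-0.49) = 10.02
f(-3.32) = 4.50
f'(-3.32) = 4.36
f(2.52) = 64.07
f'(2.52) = 16.04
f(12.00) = 306.00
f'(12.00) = 35.00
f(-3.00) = 6.00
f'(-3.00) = 5.00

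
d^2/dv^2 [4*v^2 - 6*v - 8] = 8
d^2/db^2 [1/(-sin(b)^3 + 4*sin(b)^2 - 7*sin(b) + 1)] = (9*sin(b)^6 - 44*sin(b)^5 + 66*sin(b)^4 - 11*sin(b)^3 - 105*sin(b)^2 + 169*sin(b) - 90)/(sin(b)^3 - 4*sin(b)^2 + 7*sin(b) - 1)^3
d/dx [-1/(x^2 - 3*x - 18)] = (2*x - 3)/(-x^2 + 3*x + 18)^2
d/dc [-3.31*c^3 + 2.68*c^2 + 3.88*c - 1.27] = -9.93*c^2 + 5.36*c + 3.88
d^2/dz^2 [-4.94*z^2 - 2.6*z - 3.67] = -9.88000000000000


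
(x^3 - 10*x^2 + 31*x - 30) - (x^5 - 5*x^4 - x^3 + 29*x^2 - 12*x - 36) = -x^5 + 5*x^4 + 2*x^3 - 39*x^2 + 43*x + 6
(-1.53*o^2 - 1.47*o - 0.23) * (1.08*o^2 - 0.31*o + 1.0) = -1.6524*o^4 - 1.1133*o^3 - 1.3227*o^2 - 1.3987*o - 0.23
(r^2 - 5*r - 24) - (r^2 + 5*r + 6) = -10*r - 30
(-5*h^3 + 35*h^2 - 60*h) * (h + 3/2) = -5*h^4 + 55*h^3/2 - 15*h^2/2 - 90*h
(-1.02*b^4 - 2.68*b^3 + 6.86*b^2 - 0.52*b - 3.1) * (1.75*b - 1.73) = -1.785*b^5 - 2.9254*b^4 + 16.6414*b^3 - 12.7778*b^2 - 4.5254*b + 5.363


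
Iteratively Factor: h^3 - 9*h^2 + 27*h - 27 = (h - 3)*(h^2 - 6*h + 9) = (h - 3)^2*(h - 3)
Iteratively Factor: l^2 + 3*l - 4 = (l - 1)*(l + 4)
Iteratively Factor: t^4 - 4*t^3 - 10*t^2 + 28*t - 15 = (t - 5)*(t^3 + t^2 - 5*t + 3) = (t - 5)*(t - 1)*(t^2 + 2*t - 3) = (t - 5)*(t - 1)*(t + 3)*(t - 1)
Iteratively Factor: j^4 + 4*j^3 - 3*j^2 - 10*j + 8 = (j + 2)*(j^3 + 2*j^2 - 7*j + 4) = (j - 1)*(j + 2)*(j^2 + 3*j - 4) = (j - 1)*(j + 2)*(j + 4)*(j - 1)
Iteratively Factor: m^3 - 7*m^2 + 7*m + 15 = (m - 5)*(m^2 - 2*m - 3) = (m - 5)*(m - 3)*(m + 1)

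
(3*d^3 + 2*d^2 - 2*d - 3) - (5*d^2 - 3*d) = 3*d^3 - 3*d^2 + d - 3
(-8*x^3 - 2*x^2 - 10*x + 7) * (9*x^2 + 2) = -72*x^5 - 18*x^4 - 106*x^3 + 59*x^2 - 20*x + 14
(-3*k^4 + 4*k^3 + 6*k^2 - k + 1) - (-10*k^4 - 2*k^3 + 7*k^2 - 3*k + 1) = 7*k^4 + 6*k^3 - k^2 + 2*k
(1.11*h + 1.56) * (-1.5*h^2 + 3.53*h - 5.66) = -1.665*h^3 + 1.5783*h^2 - 0.7758*h - 8.8296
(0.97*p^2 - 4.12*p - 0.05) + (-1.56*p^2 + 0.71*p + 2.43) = -0.59*p^2 - 3.41*p + 2.38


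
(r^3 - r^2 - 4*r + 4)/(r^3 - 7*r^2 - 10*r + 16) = (r - 2)/(r - 8)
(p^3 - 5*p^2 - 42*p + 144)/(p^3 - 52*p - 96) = (p - 3)/(p + 2)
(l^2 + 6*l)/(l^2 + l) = (l + 6)/(l + 1)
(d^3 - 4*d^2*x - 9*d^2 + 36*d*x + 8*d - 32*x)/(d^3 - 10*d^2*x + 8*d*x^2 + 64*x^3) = (-d^2 + 9*d - 8)/(-d^2 + 6*d*x + 16*x^2)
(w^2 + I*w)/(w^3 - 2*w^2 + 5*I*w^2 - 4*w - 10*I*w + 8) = w/(w^2 + w*(-2 + 4*I) - 8*I)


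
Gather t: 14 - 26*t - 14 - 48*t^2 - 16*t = -48*t^2 - 42*t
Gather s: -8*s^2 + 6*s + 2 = -8*s^2 + 6*s + 2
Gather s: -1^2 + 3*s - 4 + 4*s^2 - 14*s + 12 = 4*s^2 - 11*s + 7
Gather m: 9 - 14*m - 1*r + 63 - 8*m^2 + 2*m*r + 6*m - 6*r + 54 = -8*m^2 + m*(2*r - 8) - 7*r + 126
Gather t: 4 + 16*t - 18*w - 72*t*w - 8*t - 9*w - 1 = t*(8 - 72*w) - 27*w + 3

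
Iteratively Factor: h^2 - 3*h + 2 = (h - 2)*(h - 1)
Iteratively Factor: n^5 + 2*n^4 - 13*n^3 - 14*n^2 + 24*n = (n - 3)*(n^4 + 5*n^3 + 2*n^2 - 8*n) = n*(n - 3)*(n^3 + 5*n^2 + 2*n - 8) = n*(n - 3)*(n + 2)*(n^2 + 3*n - 4) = n*(n - 3)*(n - 1)*(n + 2)*(n + 4)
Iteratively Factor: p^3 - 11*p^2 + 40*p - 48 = (p - 3)*(p^2 - 8*p + 16) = (p - 4)*(p - 3)*(p - 4)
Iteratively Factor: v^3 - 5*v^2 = (v)*(v^2 - 5*v) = v^2*(v - 5)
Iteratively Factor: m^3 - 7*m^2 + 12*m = (m - 4)*(m^2 - 3*m) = m*(m - 4)*(m - 3)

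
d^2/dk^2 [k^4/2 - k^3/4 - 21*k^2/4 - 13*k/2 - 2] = 6*k^2 - 3*k/2 - 21/2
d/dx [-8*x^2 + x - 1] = 1 - 16*x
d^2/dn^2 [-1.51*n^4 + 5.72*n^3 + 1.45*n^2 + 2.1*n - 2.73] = -18.12*n^2 + 34.32*n + 2.9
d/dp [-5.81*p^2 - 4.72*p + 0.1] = -11.62*p - 4.72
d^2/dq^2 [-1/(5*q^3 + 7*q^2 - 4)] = 2*(-q^2*(15*q + 14)^2 + (15*q + 7)*(5*q^3 + 7*q^2 - 4))/(5*q^3 + 7*q^2 - 4)^3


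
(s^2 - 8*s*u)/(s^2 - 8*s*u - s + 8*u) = s/(s - 1)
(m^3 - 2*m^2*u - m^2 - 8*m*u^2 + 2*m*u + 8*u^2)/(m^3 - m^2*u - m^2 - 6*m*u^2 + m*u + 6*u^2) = (-m + 4*u)/(-m + 3*u)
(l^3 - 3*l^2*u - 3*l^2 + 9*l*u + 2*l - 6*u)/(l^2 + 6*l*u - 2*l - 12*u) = (l^2 - 3*l*u - l + 3*u)/(l + 6*u)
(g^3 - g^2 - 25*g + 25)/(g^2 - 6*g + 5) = g + 5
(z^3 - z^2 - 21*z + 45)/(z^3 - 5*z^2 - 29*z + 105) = (z - 3)/(z - 7)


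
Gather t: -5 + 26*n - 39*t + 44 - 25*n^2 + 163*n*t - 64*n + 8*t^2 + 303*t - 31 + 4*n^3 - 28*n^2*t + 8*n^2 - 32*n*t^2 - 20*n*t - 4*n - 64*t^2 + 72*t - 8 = 4*n^3 - 17*n^2 - 42*n + t^2*(-32*n - 56) + t*(-28*n^2 + 143*n + 336)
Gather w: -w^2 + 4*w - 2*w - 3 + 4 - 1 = -w^2 + 2*w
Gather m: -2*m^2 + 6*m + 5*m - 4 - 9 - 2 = -2*m^2 + 11*m - 15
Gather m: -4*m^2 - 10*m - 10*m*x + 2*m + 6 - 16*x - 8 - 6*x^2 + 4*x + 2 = -4*m^2 + m*(-10*x - 8) - 6*x^2 - 12*x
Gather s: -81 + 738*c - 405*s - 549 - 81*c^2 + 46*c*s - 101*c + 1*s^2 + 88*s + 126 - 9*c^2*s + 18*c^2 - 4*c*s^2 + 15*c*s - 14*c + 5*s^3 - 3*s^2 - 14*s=-63*c^2 + 623*c + 5*s^3 + s^2*(-4*c - 2) + s*(-9*c^2 + 61*c - 331) - 504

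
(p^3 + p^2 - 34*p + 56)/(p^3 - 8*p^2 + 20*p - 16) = (p + 7)/(p - 2)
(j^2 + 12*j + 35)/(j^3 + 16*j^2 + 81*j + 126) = (j + 5)/(j^2 + 9*j + 18)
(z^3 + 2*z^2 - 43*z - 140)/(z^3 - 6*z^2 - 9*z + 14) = (z^2 + 9*z + 20)/(z^2 + z - 2)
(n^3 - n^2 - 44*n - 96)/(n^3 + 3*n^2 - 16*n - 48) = (n - 8)/(n - 4)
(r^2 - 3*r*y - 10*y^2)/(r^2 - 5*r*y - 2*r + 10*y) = (r + 2*y)/(r - 2)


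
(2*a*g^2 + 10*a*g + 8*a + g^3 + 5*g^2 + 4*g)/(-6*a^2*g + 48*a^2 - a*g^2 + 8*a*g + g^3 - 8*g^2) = (-g^2 - 5*g - 4)/(3*a*g - 24*a - g^2 + 8*g)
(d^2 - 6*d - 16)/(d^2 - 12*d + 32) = (d + 2)/(d - 4)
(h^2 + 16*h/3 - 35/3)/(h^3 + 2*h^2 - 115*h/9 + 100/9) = 3*(h + 7)/(3*h^2 + 11*h - 20)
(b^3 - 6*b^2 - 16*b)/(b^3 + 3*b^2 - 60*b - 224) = b*(b + 2)/(b^2 + 11*b + 28)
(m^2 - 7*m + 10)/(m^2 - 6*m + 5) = (m - 2)/(m - 1)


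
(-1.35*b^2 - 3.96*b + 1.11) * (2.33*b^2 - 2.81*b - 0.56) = -3.1455*b^4 - 5.4333*b^3 + 14.4699*b^2 - 0.9015*b - 0.6216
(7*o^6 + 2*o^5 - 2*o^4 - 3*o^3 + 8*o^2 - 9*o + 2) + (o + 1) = 7*o^6 + 2*o^5 - 2*o^4 - 3*o^3 + 8*o^2 - 8*o + 3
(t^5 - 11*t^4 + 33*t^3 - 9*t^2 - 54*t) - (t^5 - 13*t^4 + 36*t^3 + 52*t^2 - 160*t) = 2*t^4 - 3*t^3 - 61*t^2 + 106*t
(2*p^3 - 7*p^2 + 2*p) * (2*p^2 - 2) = 4*p^5 - 14*p^4 + 14*p^2 - 4*p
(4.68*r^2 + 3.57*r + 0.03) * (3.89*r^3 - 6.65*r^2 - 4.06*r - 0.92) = 18.2052*r^5 - 17.2347*r^4 - 42.6246*r^3 - 18.9993*r^2 - 3.4062*r - 0.0276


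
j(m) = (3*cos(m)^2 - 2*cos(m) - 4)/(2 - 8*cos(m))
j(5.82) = 0.66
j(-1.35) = -17.32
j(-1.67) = -1.35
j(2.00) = -0.50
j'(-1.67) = -4.78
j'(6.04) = -0.34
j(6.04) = 0.54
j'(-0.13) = -0.18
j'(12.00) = -1.02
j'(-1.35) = -547.92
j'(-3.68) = 0.42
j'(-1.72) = -3.73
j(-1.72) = -1.14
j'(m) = (-6*sin(m)*cos(m) + 2*sin(m))/(2 - 8*cos(m)) - 8*(3*cos(m)^2 - 2*cos(m) - 4)*sin(m)/(2 - 8*cos(m))^2 = 3*(-cos(m) + cos(2*m) + 4)*sin(m)/(4*cos(m) - 1)^2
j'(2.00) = 1.45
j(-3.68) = -0.01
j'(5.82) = -0.75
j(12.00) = 0.75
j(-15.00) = -0.09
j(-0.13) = 0.51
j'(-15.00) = -0.59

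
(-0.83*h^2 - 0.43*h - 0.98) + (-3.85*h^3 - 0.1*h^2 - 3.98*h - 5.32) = -3.85*h^3 - 0.93*h^2 - 4.41*h - 6.3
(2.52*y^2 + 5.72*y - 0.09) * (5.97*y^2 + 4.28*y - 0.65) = 15.0444*y^4 + 44.934*y^3 + 22.3063*y^2 - 4.1032*y + 0.0585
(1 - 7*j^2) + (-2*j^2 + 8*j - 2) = -9*j^2 + 8*j - 1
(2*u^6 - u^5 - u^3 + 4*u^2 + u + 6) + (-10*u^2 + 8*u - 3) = 2*u^6 - u^5 - u^3 - 6*u^2 + 9*u + 3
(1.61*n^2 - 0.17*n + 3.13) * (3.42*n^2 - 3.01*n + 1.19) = 5.5062*n^4 - 5.4275*n^3 + 13.1322*n^2 - 9.6236*n + 3.7247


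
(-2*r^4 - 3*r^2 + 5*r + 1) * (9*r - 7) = -18*r^5 + 14*r^4 - 27*r^3 + 66*r^2 - 26*r - 7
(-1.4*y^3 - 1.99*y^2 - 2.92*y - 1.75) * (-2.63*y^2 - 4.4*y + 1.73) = 3.682*y^5 + 11.3937*y^4 + 14.0136*y^3 + 14.0078*y^2 + 2.6484*y - 3.0275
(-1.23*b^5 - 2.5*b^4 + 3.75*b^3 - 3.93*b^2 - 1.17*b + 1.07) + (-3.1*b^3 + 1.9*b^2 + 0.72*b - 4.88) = -1.23*b^5 - 2.5*b^4 + 0.65*b^3 - 2.03*b^2 - 0.45*b - 3.81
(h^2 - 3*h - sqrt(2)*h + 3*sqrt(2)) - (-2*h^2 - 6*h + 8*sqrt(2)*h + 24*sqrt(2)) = 3*h^2 - 9*sqrt(2)*h + 3*h - 21*sqrt(2)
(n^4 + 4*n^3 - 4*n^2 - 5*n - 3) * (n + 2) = n^5 + 6*n^4 + 4*n^3 - 13*n^2 - 13*n - 6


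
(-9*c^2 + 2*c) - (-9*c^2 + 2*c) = 0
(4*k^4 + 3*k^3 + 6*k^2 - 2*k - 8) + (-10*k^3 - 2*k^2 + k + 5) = 4*k^4 - 7*k^3 + 4*k^2 - k - 3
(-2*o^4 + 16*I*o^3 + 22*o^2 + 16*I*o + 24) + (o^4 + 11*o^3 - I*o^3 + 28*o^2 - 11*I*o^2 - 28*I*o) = -o^4 + 11*o^3 + 15*I*o^3 + 50*o^2 - 11*I*o^2 - 12*I*o + 24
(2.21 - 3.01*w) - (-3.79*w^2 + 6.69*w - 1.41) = 3.79*w^2 - 9.7*w + 3.62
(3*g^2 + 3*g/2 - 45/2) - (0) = 3*g^2 + 3*g/2 - 45/2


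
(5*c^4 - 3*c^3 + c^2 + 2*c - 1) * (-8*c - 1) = -40*c^5 + 19*c^4 - 5*c^3 - 17*c^2 + 6*c + 1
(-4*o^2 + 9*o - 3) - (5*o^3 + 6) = -5*o^3 - 4*o^2 + 9*o - 9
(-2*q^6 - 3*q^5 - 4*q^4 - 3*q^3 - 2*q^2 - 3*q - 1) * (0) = 0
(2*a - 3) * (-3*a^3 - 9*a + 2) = -6*a^4 + 9*a^3 - 18*a^2 + 31*a - 6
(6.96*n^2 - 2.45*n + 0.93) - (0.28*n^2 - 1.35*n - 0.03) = 6.68*n^2 - 1.1*n + 0.96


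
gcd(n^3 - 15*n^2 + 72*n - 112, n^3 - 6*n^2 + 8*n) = n - 4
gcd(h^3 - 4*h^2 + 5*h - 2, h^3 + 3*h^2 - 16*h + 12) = h^2 - 3*h + 2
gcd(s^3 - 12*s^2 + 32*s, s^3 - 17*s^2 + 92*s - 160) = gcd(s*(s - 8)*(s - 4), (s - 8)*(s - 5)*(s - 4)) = s^2 - 12*s + 32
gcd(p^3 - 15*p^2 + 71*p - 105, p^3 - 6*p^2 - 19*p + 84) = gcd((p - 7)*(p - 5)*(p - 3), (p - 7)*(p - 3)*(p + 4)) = p^2 - 10*p + 21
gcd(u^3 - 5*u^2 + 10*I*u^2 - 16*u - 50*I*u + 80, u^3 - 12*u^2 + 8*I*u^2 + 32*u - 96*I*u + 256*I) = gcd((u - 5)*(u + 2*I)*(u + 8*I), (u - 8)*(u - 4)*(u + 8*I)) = u + 8*I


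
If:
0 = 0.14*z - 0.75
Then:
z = 5.36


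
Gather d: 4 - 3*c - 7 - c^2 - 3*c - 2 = -c^2 - 6*c - 5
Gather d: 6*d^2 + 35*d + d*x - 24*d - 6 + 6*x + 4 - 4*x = 6*d^2 + d*(x + 11) + 2*x - 2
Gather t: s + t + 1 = s + t + 1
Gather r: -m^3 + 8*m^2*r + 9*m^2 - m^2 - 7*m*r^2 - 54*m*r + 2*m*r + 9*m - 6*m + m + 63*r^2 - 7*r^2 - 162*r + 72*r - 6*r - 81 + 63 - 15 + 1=-m^3 + 8*m^2 + 4*m + r^2*(56 - 7*m) + r*(8*m^2 - 52*m - 96) - 32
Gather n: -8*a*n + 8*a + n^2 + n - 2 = 8*a + n^2 + n*(1 - 8*a) - 2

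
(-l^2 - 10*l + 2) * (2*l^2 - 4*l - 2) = -2*l^4 - 16*l^3 + 46*l^2 + 12*l - 4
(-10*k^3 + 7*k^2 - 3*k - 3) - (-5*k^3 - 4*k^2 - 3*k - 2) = -5*k^3 + 11*k^2 - 1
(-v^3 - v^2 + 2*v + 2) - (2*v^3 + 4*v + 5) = -3*v^3 - v^2 - 2*v - 3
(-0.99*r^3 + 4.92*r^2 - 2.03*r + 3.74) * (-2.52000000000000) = 2.4948*r^3 - 12.3984*r^2 + 5.1156*r - 9.4248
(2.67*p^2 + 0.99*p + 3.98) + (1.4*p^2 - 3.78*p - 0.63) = 4.07*p^2 - 2.79*p + 3.35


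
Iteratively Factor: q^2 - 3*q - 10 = (q - 5)*(q + 2)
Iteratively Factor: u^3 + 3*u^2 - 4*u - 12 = (u + 3)*(u^2 - 4) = (u - 2)*(u + 3)*(u + 2)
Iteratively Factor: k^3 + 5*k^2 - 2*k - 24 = (k - 2)*(k^2 + 7*k + 12) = (k - 2)*(k + 3)*(k + 4)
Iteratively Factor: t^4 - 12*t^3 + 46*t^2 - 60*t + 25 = (t - 1)*(t^3 - 11*t^2 + 35*t - 25) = (t - 5)*(t - 1)*(t^2 - 6*t + 5) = (t - 5)^2*(t - 1)*(t - 1)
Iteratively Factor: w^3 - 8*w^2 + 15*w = (w - 3)*(w^2 - 5*w) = (w - 5)*(w - 3)*(w)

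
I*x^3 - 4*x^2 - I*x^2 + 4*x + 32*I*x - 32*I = (x - 4*I)*(x + 8*I)*(I*x - I)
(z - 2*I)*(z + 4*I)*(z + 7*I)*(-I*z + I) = -I*z^4 + 9*z^3 + I*z^3 - 9*z^2 + 6*I*z^2 + 56*z - 6*I*z - 56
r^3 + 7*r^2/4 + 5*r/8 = r*(r + 1/2)*(r + 5/4)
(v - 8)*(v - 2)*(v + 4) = v^3 - 6*v^2 - 24*v + 64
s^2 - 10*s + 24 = (s - 6)*(s - 4)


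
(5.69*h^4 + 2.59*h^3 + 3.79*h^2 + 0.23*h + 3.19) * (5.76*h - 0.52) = 32.7744*h^5 + 11.9596*h^4 + 20.4836*h^3 - 0.646*h^2 + 18.2548*h - 1.6588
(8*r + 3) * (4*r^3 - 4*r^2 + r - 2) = 32*r^4 - 20*r^3 - 4*r^2 - 13*r - 6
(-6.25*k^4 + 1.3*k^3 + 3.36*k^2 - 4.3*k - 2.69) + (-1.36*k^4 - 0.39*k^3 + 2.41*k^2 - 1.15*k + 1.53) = -7.61*k^4 + 0.91*k^3 + 5.77*k^2 - 5.45*k - 1.16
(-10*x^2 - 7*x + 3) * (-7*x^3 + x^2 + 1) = 70*x^5 + 39*x^4 - 28*x^3 - 7*x^2 - 7*x + 3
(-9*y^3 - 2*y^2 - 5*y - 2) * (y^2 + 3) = -9*y^5 - 2*y^4 - 32*y^3 - 8*y^2 - 15*y - 6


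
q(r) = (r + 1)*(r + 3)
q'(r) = 2*r + 4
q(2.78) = 21.85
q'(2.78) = 9.56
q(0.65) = 6.02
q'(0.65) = 5.30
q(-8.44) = 40.47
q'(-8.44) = -12.88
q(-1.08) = -0.15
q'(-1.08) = 1.84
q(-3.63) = 1.66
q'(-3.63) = -3.26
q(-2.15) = -0.98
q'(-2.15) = -0.30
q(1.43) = 10.76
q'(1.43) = 6.86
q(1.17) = 9.05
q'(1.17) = 6.34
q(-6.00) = 15.00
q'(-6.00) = -8.00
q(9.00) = 120.00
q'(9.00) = 22.00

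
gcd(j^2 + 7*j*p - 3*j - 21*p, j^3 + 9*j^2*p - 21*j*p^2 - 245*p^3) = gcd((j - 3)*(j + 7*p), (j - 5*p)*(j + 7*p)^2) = j + 7*p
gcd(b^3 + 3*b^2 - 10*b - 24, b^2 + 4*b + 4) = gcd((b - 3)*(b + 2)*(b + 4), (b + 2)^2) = b + 2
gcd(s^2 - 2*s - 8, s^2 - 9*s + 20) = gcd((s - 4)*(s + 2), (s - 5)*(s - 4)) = s - 4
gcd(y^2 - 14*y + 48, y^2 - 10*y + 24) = y - 6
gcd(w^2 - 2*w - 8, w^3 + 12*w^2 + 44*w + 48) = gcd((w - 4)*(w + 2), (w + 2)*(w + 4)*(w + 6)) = w + 2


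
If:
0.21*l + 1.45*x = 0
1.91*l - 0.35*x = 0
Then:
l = 0.00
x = 0.00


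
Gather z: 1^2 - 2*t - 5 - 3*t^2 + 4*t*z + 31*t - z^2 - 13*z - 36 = -3*t^2 + 29*t - z^2 + z*(4*t - 13) - 40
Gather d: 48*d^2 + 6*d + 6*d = 48*d^2 + 12*d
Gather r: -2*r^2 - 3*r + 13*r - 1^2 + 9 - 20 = -2*r^2 + 10*r - 12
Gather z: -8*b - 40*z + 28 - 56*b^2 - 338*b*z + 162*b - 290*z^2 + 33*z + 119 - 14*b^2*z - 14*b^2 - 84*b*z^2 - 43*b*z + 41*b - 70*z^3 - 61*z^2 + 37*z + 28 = -70*b^2 + 195*b - 70*z^3 + z^2*(-84*b - 351) + z*(-14*b^2 - 381*b + 30) + 175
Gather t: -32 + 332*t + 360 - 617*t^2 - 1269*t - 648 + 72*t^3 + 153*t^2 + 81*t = 72*t^3 - 464*t^2 - 856*t - 320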